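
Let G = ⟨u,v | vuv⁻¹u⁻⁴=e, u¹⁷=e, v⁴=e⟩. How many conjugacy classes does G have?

The conjugacy classes (representative and size) are:
  [e] (size 1), [u⁴] (size 4), [u²] (size 4), [u⁵] (size 4), [u¹¹] (size 4), [u⁷v] (size 17), [u³v²] (size 17), [u⁹v³] (size 17).
Class equation: 1 + 4 + 4 + 4 + 4 + 17 + 17 + 17 = 68 = |G|. So G has 8 conjugacy classes.

Answer: 8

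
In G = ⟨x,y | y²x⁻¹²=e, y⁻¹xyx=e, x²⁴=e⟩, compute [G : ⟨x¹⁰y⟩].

First find ord(x¹⁰y) by computing successive powers:
  (x¹⁰y)¹ = x¹⁰y, (x¹⁰y)² = x¹², (x¹⁰y)³ = x¹⁰y⁻¹, (x¹⁰y)⁴ = e.
So |⟨x¹⁰y⟩| = ord(x¹⁰y) = 4. With |G| = 48, by Lagrange [G : ⟨x¹⁰y⟩] = 48/4 = 12.

Answer: 12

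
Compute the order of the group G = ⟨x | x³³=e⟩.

G is generated by a single element, so G is cyclic. The relator gives x³³ = e and no smaller power is forced to be e, so the 33 powers {e, x, x², x³, x⁴, x⁵, x⁶, x⁷, x⁸, x⁹, x²², x²³, x²¹, x²⁰, x²⁴, x²⁵, x²⁶, x²⁷, x²⁸, x²⁹, x³², x³¹, x³⁰, x¹², x¹³, x¹¹, x¹⁰, x¹⁴, x¹⁵, x¹⁶, x¹⁷, x¹⁸, x¹⁹} are distinct. Hence |G| = 33.

Answer: 33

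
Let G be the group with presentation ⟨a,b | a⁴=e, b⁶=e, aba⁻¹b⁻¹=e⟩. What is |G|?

Enumerate words in the generators, reducing via the relations: the distinct elements are
  {a, b, e, ab, a², a³, b², b³, b⁴, b⁵, ab², ab³, ab⁴, ab⁵, a²b, a³b, a²b², a²b³, a²b⁴, a²b⁵, a³b², a³b³, a³b⁴, a³b⁵}.
No further products give new elements, so |G| = 24.

Answer: 24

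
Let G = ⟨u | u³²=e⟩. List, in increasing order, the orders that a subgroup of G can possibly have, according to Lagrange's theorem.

|G| = 32 = 2⁵. By Lagrange's theorem the order of any subgroup divides 32; the divisors of 32 are 1, 2, 4, 8, 16, 32.

Answer: 1, 2, 4, 8, 16, 32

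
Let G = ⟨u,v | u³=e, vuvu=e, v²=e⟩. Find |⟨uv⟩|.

|⟨uv⟩| equals the order of uv. Compute successive powers until reaching e:
  (uv)¹ = uv, (uv)² = e.
The smallest positive k with (uv)ᵏ = e is 2, so |⟨uv⟩| = 2.

Answer: 2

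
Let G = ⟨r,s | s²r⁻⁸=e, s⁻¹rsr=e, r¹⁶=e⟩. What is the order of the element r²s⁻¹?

Compute successive powers until reaching e:
  (r²s⁻¹)¹ = r²s⁻¹, (r²s⁻¹)² = r⁸, (r²s⁻¹)³ = r²s, (r²s⁻¹)⁴ = e.
The smallest positive k with (r²s⁻¹)ᵏ = e is 4.

Answer: 4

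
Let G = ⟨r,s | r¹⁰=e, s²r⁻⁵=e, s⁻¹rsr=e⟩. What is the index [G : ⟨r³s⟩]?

First find ord(r³s) by computing successive powers:
  (r³s)¹ = r³s, (r³s)² = r⁵, (r³s)³ = r³s⁻¹, (r³s)⁴ = e.
So |⟨r³s⟩| = ord(r³s) = 4. With |G| = 20, by Lagrange [G : ⟨r³s⟩] = 20/4 = 5.

Answer: 5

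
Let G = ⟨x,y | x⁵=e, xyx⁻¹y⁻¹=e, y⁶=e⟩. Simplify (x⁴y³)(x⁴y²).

Compute (x⁴y³) · (x⁴y²) by multiplying left to right and reducing via the relations at each step:
  (x⁴y³) · x⁴ = x³y³
  (x³y³) · y² = x³y⁵

Answer: x³y⁵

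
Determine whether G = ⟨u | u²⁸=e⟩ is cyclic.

|G| = 28. The element u has order 28 (its powers give 28 distinct elements), so ⟨u⟩ = G and G is cyclic.

Answer: Yes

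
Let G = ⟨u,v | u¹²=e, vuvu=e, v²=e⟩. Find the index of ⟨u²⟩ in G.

First find ord(u²) by computing successive powers:
  (u²)¹ = u², (u²)² = u⁴, (u²)³ = u⁶, (u²)⁴ = u⁸, (u²)⁵ = u¹⁰, (u²)⁶ = e.
So |⟨u²⟩| = ord(u²) = 6. With |G| = 24, by Lagrange [G : ⟨u²⟩] = 24/6 = 4.

Answer: 4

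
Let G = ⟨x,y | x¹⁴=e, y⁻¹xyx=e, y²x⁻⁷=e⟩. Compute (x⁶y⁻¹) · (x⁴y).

Compute (x⁶y⁻¹) · (x⁴y) by multiplying left to right and reducing via the relations at each step:
  (x⁶y⁻¹) · x⁴ = x²y⁻¹
  (x²y⁻¹) · y = x²

Answer: x²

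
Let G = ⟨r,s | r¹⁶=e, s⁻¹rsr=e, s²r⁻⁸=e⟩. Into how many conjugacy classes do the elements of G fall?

The conjugacy classes (representative and size) are:
  [e] (size 1), [r] (size 2), [r¹⁴] (size 2), [r³] (size 2), [r¹²] (size 2), [r⁵] (size 2), [r¹⁰] (size 2), [r⁷] (size 2), [r⁸] (size 1), [r⁶s] (size 8), [r³s⁻¹] (size 8).
Class equation: 1 + 2 + 2 + 2 + 2 + 2 + 2 + 2 + 1 + 8 + 8 = 32 = |G|. So G has 11 conjugacy classes.

Answer: 11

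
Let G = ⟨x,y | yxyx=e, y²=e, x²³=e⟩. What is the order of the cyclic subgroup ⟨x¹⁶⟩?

|⟨x¹⁶⟩| equals the order of x¹⁶. Compute successive powers until reaching e:
  (x¹⁶)¹ = x¹⁶, (x¹⁶)² = x⁹, (x¹⁶)³ = x², (x¹⁶)⁴ = x¹⁸, (x¹⁶)⁵ = x¹¹, (x¹⁶)⁶ = x⁴, (x¹⁶)⁷ = x²⁰, (x¹⁶)⁸ = x¹³, (x¹⁶)⁹ = x⁶, (x¹⁶)¹⁰ = x²², (x¹⁶)¹¹ = x¹⁵, (x¹⁶)¹² = x⁸, (x¹⁶)¹³ = x, (x¹⁶)¹⁴ = x¹⁷, (x¹⁶)¹⁵ = x¹⁰, (x¹⁶)¹⁶ = x³, (x¹⁶)¹⁷ = x¹⁹, (x¹⁶)¹⁸ = x¹², (x¹⁶)¹⁹ = x⁵, (x¹⁶)²⁰ = x²¹, (x¹⁶)²¹ = x¹⁴, (x¹⁶)²² = x⁷, (x¹⁶)²³ = e.
The smallest positive k with (x¹⁶)ᵏ = e is 23, so |⟨x¹⁶⟩| = 23.

Answer: 23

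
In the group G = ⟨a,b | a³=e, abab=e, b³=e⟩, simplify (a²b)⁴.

Compute successive powers of (a²b), reducing at each step:
  (a²b)²: (a²b) · a² = ab²a;   (ab²a) · b = b²a
  (a²b)³: (b²a) · a² = b²;   (b²) · b = e
  (a²b)⁴: e · a² = a²;   (a²) · b = a²b

Answer: a²b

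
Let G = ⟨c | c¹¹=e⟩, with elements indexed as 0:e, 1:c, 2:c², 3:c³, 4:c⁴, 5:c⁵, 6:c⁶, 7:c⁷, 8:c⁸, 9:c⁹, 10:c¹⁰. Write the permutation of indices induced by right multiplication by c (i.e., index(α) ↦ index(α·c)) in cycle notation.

(0 1 2 3 4 5 6 7 8 9 10)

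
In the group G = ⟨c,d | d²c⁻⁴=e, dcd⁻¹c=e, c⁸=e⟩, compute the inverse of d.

The order of d is 4 (smallest k with dᵏ = e), so d⁻¹ = d³ = d⁻¹.
Check: d · (d⁻¹) → d · d⁻¹ = e, giving e as required.

Answer: d⁻¹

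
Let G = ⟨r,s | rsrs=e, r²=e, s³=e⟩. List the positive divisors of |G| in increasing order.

|G| = 6 = 2 · 3. By Lagrange's theorem the order of any subgroup divides 6; the divisors of 6 are 1, 2, 3, 6.

Answer: 1, 2, 3, 6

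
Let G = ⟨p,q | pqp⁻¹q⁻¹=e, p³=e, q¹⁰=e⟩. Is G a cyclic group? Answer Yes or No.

|G| = 30. The element pq has order 30 (its powers give 30 distinct elements), so ⟨pq⟩ = G and G is cyclic.

Answer: Yes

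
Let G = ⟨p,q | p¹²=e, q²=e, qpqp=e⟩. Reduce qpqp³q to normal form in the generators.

Multiply left to right, reducing at each step:
  q · p = p¹¹q
  (p¹¹q) · q = p¹¹
  (p¹¹) · p³ = p²
  (p²) · q = p²q

Answer: p²q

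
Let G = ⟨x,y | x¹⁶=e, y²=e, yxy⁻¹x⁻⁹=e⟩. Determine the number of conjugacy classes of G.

The conjugacy classes (representative and size) are:
  [e] (size 1), [x⁹] (size 2), [x²] (size 1), [x³] (size 2), [x⁴] (size 1), [x¹³] (size 2), [x⁶] (size 1), [x¹⁵] (size 2), [x⁸] (size 1), [x¹⁰] (size 1), [x¹²] (size 1), [x¹⁴] (size 1), [y] (size 2), [xy] (size 2), [x²y] (size 2), [x¹¹y] (size 2), [x⁴y] (size 2), [x¹³y] (size 2), [x¹⁴y] (size 2), [x¹⁵y] (size 2).
Class equation: 1 + 2 + 1 + 2 + 1 + 2 + 1 + 2 + 1 + 1 + 1 + 1 + 2 + 2 + 2 + 2 + 2 + 2 + 2 + 2 = 32 = |G|. So G has 20 conjugacy classes.

Answer: 20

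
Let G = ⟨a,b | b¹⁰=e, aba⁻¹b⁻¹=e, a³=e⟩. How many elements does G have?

Enumerate words in the generators, reducing via the relations: the distinct elements are
  {a, b, e, ab, a², b², b³, b⁴, b⁵, b⁶, b⁷, b⁸, b⁹, ab², ab³, ab⁴, ab⁵, ab⁶, ab⁷, ab⁸, ab⁹, a²b, a²b², a²b³, a²b⁴, a²b⁵, a²b⁶, a²b⁷, a²b⁸, a²b⁹}.
No further products give new elements, so |G| = 30.

Answer: 30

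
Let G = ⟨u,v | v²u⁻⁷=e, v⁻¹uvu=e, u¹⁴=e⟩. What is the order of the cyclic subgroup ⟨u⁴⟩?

|⟨u⁴⟩| equals the order of u⁴. Compute successive powers until reaching e:
  (u⁴)¹ = u⁴, (u⁴)² = u⁸, (u⁴)³ = u¹², (u⁴)⁴ = u², (u⁴)⁵ = u⁶, (u⁴)⁶ = u¹⁰, (u⁴)⁷ = e.
The smallest positive k with (u⁴)ᵏ = e is 7, so |⟨u⁴⟩| = 7.

Answer: 7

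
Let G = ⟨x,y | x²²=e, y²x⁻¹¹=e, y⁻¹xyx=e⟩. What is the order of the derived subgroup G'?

G' = [G, G] is generated by all commutators. The generator-pair commutators are: [x, y] = x².
The subgroup they normally generate is {e, x², x⁴, x⁶, x⁸, x¹⁰, x¹², x¹⁴, x¹⁶, x¹⁸, x²⁰}, of order 11.
Check: |G/G'| = 44/11 = 4 is the order of the abelianisation.

Answer: 11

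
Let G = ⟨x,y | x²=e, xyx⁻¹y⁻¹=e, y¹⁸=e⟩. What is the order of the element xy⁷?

Compute successive powers until reaching e:
  (xy⁷)¹ = xy⁷, (xy⁷)² = y¹⁴, (xy⁷)³ = xy³, (xy⁷)⁴ = y¹⁰, (xy⁷)⁵ = xy¹⁷, (xy⁷)⁶ = y⁶, (xy⁷)⁷ = xy¹³, (xy⁷)⁸ = y², (xy⁷)⁹ = xy⁹, (xy⁷)¹⁰ = y¹⁶, (xy⁷)¹¹ = xy⁵, (xy⁷)¹² = y¹², (xy⁷)¹³ = xy, (xy⁷)¹⁴ = y⁸, (xy⁷)¹⁵ = xy¹⁵, (xy⁷)¹⁶ = y⁴, (xy⁷)¹⁷ = xy¹¹, (xy⁷)¹⁸ = e.
The smallest positive k with (xy⁷)ᵏ = e is 18.

Answer: 18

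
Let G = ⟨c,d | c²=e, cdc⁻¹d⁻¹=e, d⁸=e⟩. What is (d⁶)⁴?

Compute successive powers of (d⁶), reducing at each step:
  (d⁶)²: (d⁶) · d⁶ = d⁴
  (d⁶)³: (d⁴) · d⁶ = d²
  (d⁶)⁴: (d²) · d⁶ = e

Answer: e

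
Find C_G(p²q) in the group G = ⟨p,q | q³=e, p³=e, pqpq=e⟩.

⟨p²q⟩ ⊆ C_G(p²q) since powers of p²q commute with p²q; so |C_G(p²q)| ≥ |⟨p²q⟩| = 3.
By orbit–stabilizer, |C_G(p²q)| = |G| / |conj. class of p²q| = 12 / 4 = 3.
The 3 elements commuting with p²q are {e, p²q, q²p}.

Answer: {e, p²q, q²p}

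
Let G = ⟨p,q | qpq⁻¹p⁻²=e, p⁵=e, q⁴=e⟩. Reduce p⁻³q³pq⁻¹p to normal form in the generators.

Multiply left to right, reducing at each step:
  (p²) · q³ = p²q³
  (p²q³) · p = q³
  (q³) · q⁻¹ = q²
  (q²) · p = p⁴q²

Answer: p⁴q²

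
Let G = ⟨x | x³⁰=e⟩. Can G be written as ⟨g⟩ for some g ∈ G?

|G| = 30. The element x has order 30 (its powers give 30 distinct elements), so ⟨x⟩ = G and G is cyclic.

Answer: Yes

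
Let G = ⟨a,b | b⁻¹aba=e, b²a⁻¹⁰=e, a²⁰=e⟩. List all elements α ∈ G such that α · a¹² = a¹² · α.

⟨a¹²⟩ ⊆ C_G(a¹²) since powers of a¹² commute with a¹²; so |C_G(a¹²)| ≥ |⟨a¹²⟩| = 5.
By orbit–stabilizer, |C_G(a¹²)| = |G| / |conj. class of a¹²| = 40 / 2 = 20.
The 20 elements commuting with a¹² are {e, a, a², a³, a⁴, a⁵, a⁶, a⁷, a⁸, a⁹, a¹⁰, a¹¹, a¹², a¹³, a¹⁴, a¹⁵, a¹⁶, a¹⁷, a¹⁸, a¹⁹}.

Answer: {e, a, a², a³, a⁴, a⁵, a⁶, a⁷, a⁸, a⁹, a¹⁰, a¹¹, a¹², a¹³, a¹⁴, a¹⁵, a¹⁶, a¹⁷, a¹⁸, a¹⁹}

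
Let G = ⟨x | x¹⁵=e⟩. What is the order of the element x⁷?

Compute successive powers until reaching e:
  (x⁷)¹ = x⁷, (x⁷)² = x¹⁴, (x⁷)³ = x⁶, (x⁷)⁴ = x¹³, (x⁷)⁵ = x⁵, (x⁷)⁶ = x¹², (x⁷)⁷ = x⁴, (x⁷)⁸ = x¹¹, (x⁷)⁹ = x³, (x⁷)¹⁰ = x¹⁰, (x⁷)¹¹ = x², (x⁷)¹² = x⁹, (x⁷)¹³ = x, (x⁷)¹⁴ = x⁸, (x⁷)¹⁵ = e.
The smallest positive k with (x⁷)ᵏ = e is 15.

Answer: 15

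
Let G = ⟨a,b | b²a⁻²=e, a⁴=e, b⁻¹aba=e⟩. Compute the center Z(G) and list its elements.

An element z ∈ Z(G) iff z commutes with every generator.
For example a² is central: (a²)·a = a³ = a·(a²); (a²)·b = b⁻¹ = b·(a²).
Whereas a ∉ Z(G) since a·b = ab ≠ ab⁻¹ = b·a.
Checking each of the 8 elements this way gives Z(G) = {e, a²}, of order 2.

Answer: {e, a²}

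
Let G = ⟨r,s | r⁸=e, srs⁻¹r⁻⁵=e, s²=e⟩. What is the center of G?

An element z ∈ Z(G) iff z commutes with every generator.
For example r² is central: (r²)·r = r³ = r·(r²); (r²)·s = r²s = s·(r²).
Whereas r ∉ Z(G) since r·s = rs ≠ r⁵s = s·r.
Checking each of the 16 elements this way gives Z(G) = {e, r², r⁴, r⁶}, of order 4.

Answer: {e, r², r⁴, r⁶}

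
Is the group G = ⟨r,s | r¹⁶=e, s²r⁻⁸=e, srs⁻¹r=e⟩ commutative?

r·s = rs but s·r = r⁷s⁻¹, so r·s ≠ s·r and G is not abelian.

Answer: No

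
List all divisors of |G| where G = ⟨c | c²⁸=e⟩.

|G| = 28 = 2² · 7. By Lagrange's theorem the order of any subgroup divides 28; the divisors of 28 are 1, 2, 4, 7, 14, 28.

Answer: 1, 2, 4, 7, 14, 28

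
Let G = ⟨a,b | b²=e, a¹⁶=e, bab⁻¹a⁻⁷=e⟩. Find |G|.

Enumerate words in the generators, reducing via the relations: the distinct elements are
  {a, b, e, ab, a², a³, a⁴, a⁵, a⁶, a⁷, a⁸, a⁹, a²b, a³b, a¹², a¹³, a¹¹, a¹⁰, a¹⁴, a¹⁵, a⁴b, a⁵b, a⁶b, a⁷b, a⁸b, a⁹b, a¹²b, a¹³b, a¹¹b, a¹⁰b, a¹⁴b, a¹⁵b}.
No further products give new elements, so |G| = 32.

Answer: 32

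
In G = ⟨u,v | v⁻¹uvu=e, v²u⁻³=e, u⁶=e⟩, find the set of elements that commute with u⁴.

⟨u⁴⟩ ⊆ C_G(u⁴) since powers of u⁴ commute with u⁴; so |C_G(u⁴)| ≥ |⟨u⁴⟩| = 3.
By orbit–stabilizer, |C_G(u⁴)| = |G| / |conj. class of u⁴| = 12 / 2 = 6.
The 6 elements commuting with u⁴ are {e, u, u², u³, u⁴, u⁵}.

Answer: {e, u, u², u³, u⁴, u⁵}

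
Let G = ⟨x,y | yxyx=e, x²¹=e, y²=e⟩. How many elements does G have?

Enumerate words in the generators, reducing via the relations: the distinct elements are
  {e, x, y, xy, x², x³, x⁴, x⁵, x⁶, x⁷, x⁸, x⁹, x²y, x²⁰, x³y, x¹², x¹³, x¹¹, x¹⁰, x¹⁴, x¹⁵, x¹⁶, x¹⁷, x¹⁸, x¹⁹, x⁴y, x⁵y, x⁶y, x⁷y, x⁸y, x⁹y, x²⁰y, x¹²y, x¹³y, x¹¹y, x¹⁰y, x¹⁴y, x¹⁵y, x¹⁶y, x¹⁷y, x¹⁸y, x¹⁹y}.
No further products give new elements, so |G| = 42.

Answer: 42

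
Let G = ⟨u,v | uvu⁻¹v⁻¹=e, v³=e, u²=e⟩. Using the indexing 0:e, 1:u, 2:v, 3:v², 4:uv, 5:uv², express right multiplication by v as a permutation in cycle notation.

(0 2 3)(1 4 5)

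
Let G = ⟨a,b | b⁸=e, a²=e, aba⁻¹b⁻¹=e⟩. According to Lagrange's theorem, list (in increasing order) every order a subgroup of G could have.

|G| = 16 = 2⁴. By Lagrange's theorem the order of any subgroup divides 16; the divisors of 16 are 1, 2, 4, 8, 16.

Answer: 1, 2, 4, 8, 16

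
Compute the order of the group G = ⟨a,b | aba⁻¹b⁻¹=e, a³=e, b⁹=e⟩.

Enumerate words in the generators, reducing via the relations: the distinct elements are
  {a, b, e, ab, a², b², b³, b⁴, b⁵, b⁶, b⁷, b⁸, ab², ab³, ab⁴, ab⁵, ab⁶, ab⁷, ab⁸, a²b, a²b², a²b³, a²b⁴, a²b⁵, a²b⁶, a²b⁷, a²b⁸}.
No further products give new elements, so |G| = 27.

Answer: 27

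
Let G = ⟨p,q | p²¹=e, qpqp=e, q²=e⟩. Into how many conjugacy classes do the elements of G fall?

The conjugacy classes (representative and size) are:
  [e] (size 1), [p²⁰] (size 2), [p²] (size 2), [p³] (size 2), [p¹⁷] (size 2), [p⁵] (size 2), [p⁶] (size 2), [p⁷] (size 2), [p⁸] (size 2), [p⁹] (size 2), [p¹⁰] (size 2), [q] (size 21).
Class equation: 1 + 2 + 2 + 2 + 2 + 2 + 2 + 2 + 2 + 2 + 2 + 21 = 42 = |G|. So G has 12 conjugacy classes.

Answer: 12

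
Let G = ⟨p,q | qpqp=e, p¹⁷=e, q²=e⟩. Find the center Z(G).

An element z ∈ Z(G) iff z commutes with every generator.
For example e is central: e·p = p = p·e; e·q = q = q·e.
Whereas p ∉ Z(G) since p·q = pq ≠ p¹⁶q = q·p.
Checking each of the 34 elements this way gives Z(G) = {e}, of order 1.

Answer: {e}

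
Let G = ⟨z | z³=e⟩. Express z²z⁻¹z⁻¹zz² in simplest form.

Multiply left to right, reducing at each step:
  (z²) · z⁻¹ = z
  z · z⁻¹ = e
  e · z = z
  z · z² = e

Answer: e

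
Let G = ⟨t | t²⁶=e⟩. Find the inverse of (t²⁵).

The order of (t²⁵) is 26 (smallest k with (t²⁵)ᵏ = e), so (t²⁵)⁻¹ = (t²⁵)²⁵ = t.
Check: (t²⁵) · t → (t²⁵) · t = e, giving e as required.

Answer: t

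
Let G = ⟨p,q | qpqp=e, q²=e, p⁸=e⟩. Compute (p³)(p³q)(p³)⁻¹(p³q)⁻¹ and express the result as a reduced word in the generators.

[(p³), (p³q)] = (p³)·(p³q)·(p³)⁻¹·(p³q)⁻¹.
  (p³) · (p³q) = p⁶q
  (p⁶q) · (p⁵) = pq
  (pq) · (p³q) = p⁶

Answer: p⁶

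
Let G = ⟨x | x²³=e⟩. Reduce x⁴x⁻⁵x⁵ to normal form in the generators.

Multiply left to right, reducing at each step:
  (x⁴) · x⁻⁵ = x²²
  (x²²) · x⁵ = x⁴

Answer: x⁴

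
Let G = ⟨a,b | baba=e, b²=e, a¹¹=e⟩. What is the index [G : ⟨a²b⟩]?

First find ord(a²b) by computing successive powers:
  (a²b)¹ = a²b, (a²b)² = e.
So |⟨a²b⟩| = ord(a²b) = 2. With |G| = 22, by Lagrange [G : ⟨a²b⟩] = 22/2 = 11.

Answer: 11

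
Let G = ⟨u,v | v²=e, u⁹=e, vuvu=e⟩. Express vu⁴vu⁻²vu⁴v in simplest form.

Multiply left to right, reducing at each step:
  v · u⁴ = u⁵v
  (u⁵v) · v = u⁵
  (u⁵) · u⁻² = u³
  (u³) · v = u³v
  (u³v) · u⁴ = u⁸v
  (u⁸v) · v = u⁸

Answer: u⁸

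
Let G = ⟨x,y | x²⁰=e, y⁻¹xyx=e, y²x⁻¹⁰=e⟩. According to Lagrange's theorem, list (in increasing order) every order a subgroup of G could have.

|G| = 40 = 2³ · 5. By Lagrange's theorem the order of any subgroup divides 40; the divisors of 40 are 1, 2, 4, 5, 8, 10, 20, 40.

Answer: 1, 2, 4, 5, 8, 10, 20, 40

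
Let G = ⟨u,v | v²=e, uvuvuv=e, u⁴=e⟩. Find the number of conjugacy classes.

The conjugacy classes (representative and size) are:
  [e] (size 1), [u³] (size 6), [u²vu²v] (size 3), [uvu³] (size 6), [vu³] (size 8).
Class equation: 1 + 6 + 3 + 6 + 8 = 24 = |G|. So G has 5 conjugacy classes.

Answer: 5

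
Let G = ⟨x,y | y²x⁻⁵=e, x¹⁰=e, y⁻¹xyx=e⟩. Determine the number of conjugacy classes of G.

The conjugacy classes (representative and size) are:
  [e] (size 1), [x] (size 2), [x⁸] (size 2), [x⁷] (size 2), [x⁴] (size 2), [x⁵] (size 1), [x⁴y] (size 5), [x²y⁻¹] (size 5).
Class equation: 1 + 2 + 2 + 2 + 2 + 1 + 5 + 5 = 20 = |G|. So G has 8 conjugacy classes.

Answer: 8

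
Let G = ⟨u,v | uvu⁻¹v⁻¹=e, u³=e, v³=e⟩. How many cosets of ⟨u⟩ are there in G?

First find ord(u) by computing successive powers:
  u¹ = u, u² = u², u³ = e.
So |⟨u⟩| = ord(u) = 3. With |G| = 9, by Lagrange [G : ⟨u⟩] = 9/3 = 3.

Answer: 3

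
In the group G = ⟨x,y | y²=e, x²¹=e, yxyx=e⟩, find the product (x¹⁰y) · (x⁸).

Compute (x¹⁰y) · (x⁸) by multiplying left to right and reducing via the relations at each step:
  (x¹⁰y) · x⁸ = x²y

Answer: x²y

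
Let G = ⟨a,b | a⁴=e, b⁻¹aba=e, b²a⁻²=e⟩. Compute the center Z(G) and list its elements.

An element z ∈ Z(G) iff z commutes with every generator.
For example a² is central: (a²)·a = a³ = a·(a²); (a²)·b = b⁻¹ = b·(a²).
Whereas a ∉ Z(G) since a·b = ab ≠ ab⁻¹ = b·a.
Checking each of the 8 elements this way gives Z(G) = {e, a²}, of order 2.

Answer: {e, a²}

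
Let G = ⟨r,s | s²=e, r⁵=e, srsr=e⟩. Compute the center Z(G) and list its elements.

An element z ∈ Z(G) iff z commutes with every generator.
For example e is central: e·r = r = r·e; e·s = s = s·e.
Whereas r ∉ Z(G) since r·s = rs ≠ r⁴s = s·r.
Checking each of the 10 elements this way gives Z(G) = {e}, of order 1.

Answer: {e}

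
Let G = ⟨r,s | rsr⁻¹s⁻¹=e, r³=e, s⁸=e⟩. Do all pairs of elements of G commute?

Each pair of generators commutes: r·s = rs = s·r. Since the generators pairwise commute, every element of G commutes with every other, so G is abelian.

Answer: Yes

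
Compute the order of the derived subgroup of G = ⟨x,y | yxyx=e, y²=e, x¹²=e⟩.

G' = [G, G] is generated by all commutators. The generator-pair commutators are: [x, y] = x².
The subgroup they normally generate is {e, x², x⁴, x⁶, x⁸, x¹⁰}, of order 6.
Check: |G/G'| = 24/6 = 4 is the order of the abelianisation.

Answer: 6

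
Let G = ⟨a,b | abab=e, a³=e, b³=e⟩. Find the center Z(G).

An element z ∈ Z(G) iff z commutes with every generator.
For example e is central: e·a = a = a·e; e·b = b = b·e.
Whereas a ∉ Z(G) since a·b = ab ≠ a²b² = b·a.
Checking each of the 12 elements this way gives Z(G) = {e}, of order 1.

Answer: {e}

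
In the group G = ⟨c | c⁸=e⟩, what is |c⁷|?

Compute successive powers until reaching e:
  (c⁷)¹ = c⁷, (c⁷)² = c⁶, (c⁷)³ = c⁵, (c⁷)⁴ = c⁴, (c⁷)⁵ = c³, (c⁷)⁶ = c², (c⁷)⁷ = c, (c⁷)⁸ = e.
The smallest positive k with (c⁷)ᵏ = e is 8.

Answer: 8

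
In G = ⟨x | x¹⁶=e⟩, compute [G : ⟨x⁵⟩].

First find ord(x⁵) by computing successive powers:
  (x⁵)¹ = x⁵, (x⁵)² = x¹⁰, (x⁵)³ = x¹⁵, (x⁵)⁴ = x⁴, (x⁵)⁵ = x⁹, (x⁵)⁶ = x¹⁴, (x⁵)⁷ = x³, (x⁵)⁸ = x⁸, (x⁵)⁹ = x¹³, (x⁵)¹⁰ = x², (x⁵)¹¹ = x⁷, (x⁵)¹² = x¹², (x⁵)¹³ = x, (x⁵)¹⁴ = x⁶, (x⁵)¹⁵ = x¹¹, (x⁵)¹⁶ = e.
So |⟨x⁵⟩| = ord(x⁵) = 16. With |G| = 16, by Lagrange [G : ⟨x⁵⟩] = 16/16 = 1.

Answer: 1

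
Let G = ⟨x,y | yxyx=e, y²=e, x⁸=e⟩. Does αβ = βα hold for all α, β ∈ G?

x·y = xy but y·x = x⁷y, so x·y ≠ y·x and G is not abelian.

Answer: No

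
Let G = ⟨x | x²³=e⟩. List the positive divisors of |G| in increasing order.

|G| = 23 = 23. By Lagrange's theorem the order of any subgroup divides 23; the divisors of 23 are 1, 23.

Answer: 1, 23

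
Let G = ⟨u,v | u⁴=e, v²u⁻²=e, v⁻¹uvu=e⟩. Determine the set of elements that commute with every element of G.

An element z ∈ Z(G) iff z commutes with every generator.
For example u² is central: (u²)·u = u³ = u·(u²); (u²)·v = v⁻¹ = v·(u²).
Whereas u ∉ Z(G) since u·v = uv ≠ uv⁻¹ = v·u.
Checking each of the 8 elements this way gives Z(G) = {e, u²}, of order 2.

Answer: {e, u²}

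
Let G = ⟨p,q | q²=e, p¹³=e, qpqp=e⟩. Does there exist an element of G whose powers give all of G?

Every cyclic group is abelian. But p·q = pq while q·p = p¹²q, so p·q ≠ q·p and G is not abelian. Hence G is not cyclic.

Answer: No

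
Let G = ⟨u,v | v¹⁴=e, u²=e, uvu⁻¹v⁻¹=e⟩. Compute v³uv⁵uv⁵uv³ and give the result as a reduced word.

Multiply left to right, reducing at each step:
  (v³) · u = uv³
  (uv³) · v⁵ = uv⁸
  (uv⁸) · u = v⁸
  (v⁸) · v⁵ = v¹³
  (v¹³) · u = uv¹³
  (uv¹³) · v³ = uv²

Answer: uv²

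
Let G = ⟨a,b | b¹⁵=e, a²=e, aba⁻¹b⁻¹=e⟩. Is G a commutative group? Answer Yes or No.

Each pair of generators commutes: a·b = ab = b·a. Since the generators pairwise commute, every element of G commutes with every other, so G is abelian.

Answer: Yes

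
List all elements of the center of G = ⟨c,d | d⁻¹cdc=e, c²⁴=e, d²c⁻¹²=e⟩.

An element z ∈ Z(G) iff z commutes with every generator.
For example c¹² is central: (c¹²)·c = c¹³ = c·(c¹²); (c¹²)·d = d⁻¹ = d·(c¹²).
Whereas c ∉ Z(G) since c·d = cd ≠ c¹¹d⁻¹ = d·c.
Checking each of the 48 elements this way gives Z(G) = {e, c¹²}, of order 2.

Answer: {e, c¹²}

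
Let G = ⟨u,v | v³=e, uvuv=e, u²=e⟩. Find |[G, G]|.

G' = [G, G] is generated by all commutators. The generator-pair commutators are: [u, v] = v.
The subgroup they normally generate is {e, v, v²}, of order 3.
Check: |G/G'| = 6/3 = 2 is the order of the abelianisation.

Answer: 3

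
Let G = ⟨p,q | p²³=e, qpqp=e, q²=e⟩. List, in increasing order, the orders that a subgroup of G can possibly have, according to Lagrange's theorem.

|G| = 46 = 2 · 23. By Lagrange's theorem the order of any subgroup divides 46; the divisors of 46 are 1, 2, 23, 46.

Answer: 1, 2, 23, 46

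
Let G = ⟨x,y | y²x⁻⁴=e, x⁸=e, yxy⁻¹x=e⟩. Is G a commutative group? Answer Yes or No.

x·y = xy but y·x = x³y⁻¹, so x·y ≠ y·x and G is not abelian.

Answer: No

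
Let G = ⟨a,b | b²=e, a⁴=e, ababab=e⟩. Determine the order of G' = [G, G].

G' = [G, G] is generated by all commutators. The generator-pair commutators are: [a, b] = a²ba.
The subgroup they normally generate is {e, a², ab, ba³, a²ba, a³b, a²ba³, ba, aba², ba²b, a²ba²b, a³ba²}, of order 12.
Check: |G/G'| = 24/12 = 2 is the order of the abelianisation.

Answer: 12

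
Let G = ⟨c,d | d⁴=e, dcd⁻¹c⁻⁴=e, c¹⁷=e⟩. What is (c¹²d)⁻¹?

The order of (c¹²d) is 4 (smallest k with (c¹²d)ᵏ = e), so (c¹²d)⁻¹ = (c¹²d)³ = c¹⁴d³.
Check: (c¹²d) · (c¹⁴d³) → (c¹²d) · c¹⁴ = d;   d · d³ = e, giving e as required.

Answer: c¹⁴d³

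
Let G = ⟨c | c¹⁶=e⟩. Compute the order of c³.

Compute successive powers until reaching e:
  (c³)¹ = c³, (c³)² = c⁶, (c³)³ = c⁹, (c³)⁴ = c¹², (c³)⁵ = c¹⁵, (c³)⁶ = c², (c³)⁷ = c⁵, (c³)⁸ = c⁸, (c³)⁹ = c¹¹, (c³)¹⁰ = c¹⁴, (c³)¹¹ = c, (c³)¹² = c⁴, (c³)¹³ = c⁷, (c³)¹⁴ = c¹⁰, (c³)¹⁵ = c¹³, (c³)¹⁶ = e.
The smallest positive k with (c³)ᵏ = e is 16.

Answer: 16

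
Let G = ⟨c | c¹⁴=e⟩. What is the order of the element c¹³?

Compute successive powers until reaching e:
  (c¹³)¹ = c¹³, (c¹³)² = c¹², (c¹³)³ = c¹¹, (c¹³)⁴ = c¹⁰, (c¹³)⁵ = c⁹, (c¹³)⁶ = c⁸, (c¹³)⁷ = c⁷, (c¹³)⁸ = c⁶, (c¹³)⁹ = c⁵, (c¹³)¹⁰ = c⁴, (c¹³)¹¹ = c³, (c¹³)¹² = c², (c¹³)¹³ = c, (c¹³)¹⁴ = e.
The smallest positive k with (c¹³)ᵏ = e is 14.

Answer: 14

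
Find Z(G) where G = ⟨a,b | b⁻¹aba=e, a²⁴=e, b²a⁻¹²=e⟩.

An element z ∈ Z(G) iff z commutes with every generator.
For example a¹² is central: (a¹²)·a = a¹³ = a·(a¹²); (a¹²)·b = b⁻¹ = b·(a¹²).
Whereas a ∉ Z(G) since a·b = ab ≠ a¹¹b⁻¹ = b·a.
Checking each of the 48 elements this way gives Z(G) = {e, a¹²}, of order 2.

Answer: {e, a¹²}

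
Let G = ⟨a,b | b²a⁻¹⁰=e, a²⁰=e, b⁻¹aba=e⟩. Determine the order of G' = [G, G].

G' = [G, G] is generated by all commutators. The generator-pair commutators are: [a, b] = a².
The subgroup they normally generate is {e, a², a⁴, a⁶, a⁸, a¹⁰, a¹², a¹⁴, a¹⁶, a¹⁸}, of order 10.
Check: |G/G'| = 40/10 = 4 is the order of the abelianisation.

Answer: 10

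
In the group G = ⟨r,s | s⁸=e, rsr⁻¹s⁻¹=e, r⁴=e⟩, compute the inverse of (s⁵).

The order of (s⁵) is 8 (smallest k with (s⁵)ᵏ = e), so (s⁵)⁻¹ = (s⁵)⁷ = s³.
Check: (s⁵) · (s³) → (s⁵) · s³ = e, giving e as required.

Answer: s³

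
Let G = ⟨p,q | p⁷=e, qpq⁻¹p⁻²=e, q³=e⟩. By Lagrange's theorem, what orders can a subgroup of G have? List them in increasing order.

|G| = 21 = 3 · 7. By Lagrange's theorem the order of any subgroup divides 21; the divisors of 21 are 1, 3, 7, 21.

Answer: 1, 3, 7, 21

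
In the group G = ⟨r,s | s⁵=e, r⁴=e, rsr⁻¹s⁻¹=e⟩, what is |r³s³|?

Compute successive powers until reaching e:
  (r³s³)¹ = r³s³, (r³s³)² = r²s, (r³s³)³ = rs⁴, (r³s³)⁴ = s², (r³s³)⁵ = r³, (r³s³)⁶ = r²s³, (r³s³)⁷ = rs, (r³s³)⁸ = s⁴, (r³s³)⁹ = r³s², (r³s³)¹⁰ = r², (r³s³)¹¹ = rs³, (r³s³)¹² = s, (r³s³)¹³ = r³s⁴, (r³s³)¹⁴ = r²s², (r³s³)¹⁵ = r, (r³s³)¹⁶ = s³, (r³s³)¹⁷ = r³s, (r³s³)¹⁸ = r²s⁴, (r³s³)¹⁹ = rs², (r³s³)²⁰ = e.
The smallest positive k with (r³s³)ᵏ = e is 20.

Answer: 20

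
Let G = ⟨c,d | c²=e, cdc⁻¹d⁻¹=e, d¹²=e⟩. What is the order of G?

Enumerate words in the generators, reducing via the relations: the distinct elements are
  {c, d, e, cd, d², d³, d⁴, d⁵, d⁶, d⁷, d⁸, d⁹, cd², cd³, cd⁴, cd⁵, cd⁶, cd⁷, cd⁸, cd⁹, d¹¹, d¹⁰, cd¹¹, cd¹⁰}.
No further products give new elements, so |G| = 24.

Answer: 24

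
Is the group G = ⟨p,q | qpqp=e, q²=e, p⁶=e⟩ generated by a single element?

Every cyclic group is abelian. But p·q = pq while q·p = p⁵q, so p·q ≠ q·p and G is not abelian. Hence G is not cyclic.

Answer: No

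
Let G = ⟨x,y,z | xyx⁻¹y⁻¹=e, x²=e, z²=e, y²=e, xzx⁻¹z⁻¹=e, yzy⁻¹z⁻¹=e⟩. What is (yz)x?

Compute (yz) · x by multiplying left to right and reducing via the relations at each step:
  (yz) · x = xyz

Answer: xyz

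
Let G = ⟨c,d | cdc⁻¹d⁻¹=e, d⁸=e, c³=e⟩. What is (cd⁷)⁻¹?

The order of (cd⁷) is 24 (smallest k with (cd⁷)ᵏ = e), so (cd⁷)⁻¹ = (cd⁷)²³ = c²d.
Check: (cd⁷) · (c²d) → (cd⁷) · c² = d⁷;   (d⁷) · d = e, giving e as required.

Answer: c²d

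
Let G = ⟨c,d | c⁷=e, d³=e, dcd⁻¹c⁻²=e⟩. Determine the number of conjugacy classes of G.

The conjugacy classes (representative and size) are:
  [e] (size 1), [c²] (size 3), [c⁵] (size 3), [d] (size 7), [d²] (size 7).
Class equation: 1 + 3 + 3 + 7 + 7 = 21 = |G|. So G has 5 conjugacy classes.

Answer: 5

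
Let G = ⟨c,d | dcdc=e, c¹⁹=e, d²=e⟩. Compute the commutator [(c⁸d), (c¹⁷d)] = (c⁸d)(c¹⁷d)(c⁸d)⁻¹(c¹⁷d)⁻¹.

[(c⁸d), (c¹⁷d)] = (c⁸d)·(c¹⁷d)·(c⁸d)⁻¹·(c¹⁷d)⁻¹.
  (c⁸d) · (c¹⁷d) = c¹⁰
  (c¹⁰) · (c⁸d) = c¹⁸d
  (c¹⁸d) · (c¹⁷d) = c

Answer: c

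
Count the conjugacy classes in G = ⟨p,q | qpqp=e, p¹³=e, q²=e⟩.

The conjugacy classes (representative and size) are:
  [e] (size 1), [p¹²] (size 2), [p¹¹] (size 2), [p³] (size 2), [p⁴] (size 2), [p⁸] (size 2), [p⁶] (size 2), [q] (size 13).
Class equation: 1 + 2 + 2 + 2 + 2 + 2 + 2 + 13 = 26 = |G|. So G has 8 conjugacy classes.

Answer: 8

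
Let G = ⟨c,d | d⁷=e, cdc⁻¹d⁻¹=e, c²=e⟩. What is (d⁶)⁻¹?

The order of (d⁶) is 7 (smallest k with (d⁶)ᵏ = e), so (d⁶)⁻¹ = (d⁶)⁶ = d.
Check: (d⁶) · d → (d⁶) · d = e, giving e as required.

Answer: d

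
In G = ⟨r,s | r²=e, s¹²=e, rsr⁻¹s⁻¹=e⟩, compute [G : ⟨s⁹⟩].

First find ord(s⁹) by computing successive powers:
  (s⁹)¹ = s⁹, (s⁹)² = s⁶, (s⁹)³ = s³, (s⁹)⁴ = e.
So |⟨s⁹⟩| = ord(s⁹) = 4. With |G| = 24, by Lagrange [G : ⟨s⁹⟩] = 24/4 = 6.

Answer: 6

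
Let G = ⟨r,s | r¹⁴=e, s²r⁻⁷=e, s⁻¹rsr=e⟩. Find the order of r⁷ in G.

Compute successive powers until reaching e:
  (r⁷)¹ = r⁷, (r⁷)² = e.
The smallest positive k with (r⁷)ᵏ = e is 2.

Answer: 2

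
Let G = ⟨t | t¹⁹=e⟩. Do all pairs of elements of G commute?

G has a single generator, so G is cyclic and hence abelian.

Answer: Yes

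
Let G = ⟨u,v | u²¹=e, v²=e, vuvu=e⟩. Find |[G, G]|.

G' = [G, G] is generated by all commutators. The generator-pair commutators are: [u, v] = u².
The subgroup they normally generate is {e, u, u², u³, u⁴, u⁵, u⁶, u⁷, u⁸, u⁹, u¹⁰, u¹¹, u¹², u¹³, u¹⁴, u¹⁵, u¹⁶, u¹⁷, u¹⁸, u¹⁹, u²⁰}, of order 21.
Check: |G/G'| = 42/21 = 2 is the order of the abelianisation.

Answer: 21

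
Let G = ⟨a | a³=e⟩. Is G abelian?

G has a single generator, so G is cyclic and hence abelian.

Answer: Yes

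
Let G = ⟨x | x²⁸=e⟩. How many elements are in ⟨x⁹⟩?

|⟨x⁹⟩| equals the order of x⁹. Compute successive powers until reaching e:
  (x⁹)¹ = x⁹, (x⁹)² = x¹⁸, (x⁹)³ = x²⁷, (x⁹)⁴ = x⁸, (x⁹)⁵ = x¹⁷, (x⁹)⁶ = x²⁶, (x⁹)⁷ = x⁷, (x⁹)⁸ = x¹⁶, (x⁹)⁹ = x²⁵, (x⁹)¹⁰ = x⁶, (x⁹)¹¹ = x¹⁵, (x⁹)¹² = x²⁴, (x⁹)¹³ = x⁵, (x⁹)¹⁴ = x¹⁴, (x⁹)¹⁵ = x²³, (x⁹)¹⁶ = x⁴, (x⁹)¹⁷ = x¹³, (x⁹)¹⁸ = x²², (x⁹)¹⁹ = x³, (x⁹)²⁰ = x¹², (x⁹)²¹ = x²¹, (x⁹)²² = x², (x⁹)²³ = x¹¹, (x⁹)²⁴ = x²⁰, (x⁹)²⁵ = x, (x⁹)²⁶ = x¹⁰, (x⁹)²⁷ = x¹⁹, (x⁹)²⁸ = e.
The smallest positive k with (x⁹)ᵏ = e is 28, so |⟨x⁹⟩| = 28.

Answer: 28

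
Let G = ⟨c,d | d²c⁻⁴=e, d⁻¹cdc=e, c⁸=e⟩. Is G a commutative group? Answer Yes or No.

c·d = cd but d·c = c³d⁻¹, so c·d ≠ d·c and G is not abelian.

Answer: No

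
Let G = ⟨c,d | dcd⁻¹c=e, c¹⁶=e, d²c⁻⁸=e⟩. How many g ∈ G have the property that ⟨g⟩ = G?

⟨g⟩ = G would require ord(g) = |G| = 32, but the maximum element order in G is 16 < 32. So G is not cyclic and no single element generates it: the count is 0.

Answer: 0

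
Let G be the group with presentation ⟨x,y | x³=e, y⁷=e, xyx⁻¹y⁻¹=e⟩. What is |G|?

Enumerate words in the generators, reducing via the relations: the distinct elements are
  {e, x, y, xy, x², y², y³, y⁴, y⁵, y⁶, xy², xy³, xy⁴, xy⁵, xy⁶, x²y, x²y², x²y³, x²y⁴, x²y⁵, x²y⁶}.
No further products give new elements, so |G| = 21.

Answer: 21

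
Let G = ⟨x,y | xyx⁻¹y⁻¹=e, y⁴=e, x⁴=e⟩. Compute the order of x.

Compute successive powers until reaching e:
  x¹ = x, x² = x², x³ = x³, x⁴ = e.
The smallest positive k with xᵏ = e is 4.

Answer: 4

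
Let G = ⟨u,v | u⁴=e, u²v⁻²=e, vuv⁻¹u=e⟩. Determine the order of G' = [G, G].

G' = [G, G] is generated by all commutators. The generator-pair commutators are: [u, v] = u².
The subgroup they normally generate is {e, u²}, of order 2.
Check: |G/G'| = 8/2 = 4 is the order of the abelianisation.

Answer: 2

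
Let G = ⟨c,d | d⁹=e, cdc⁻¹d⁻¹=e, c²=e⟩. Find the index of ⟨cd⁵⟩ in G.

First find ord(cd⁵) by computing successive powers:
  (cd⁵)¹ = cd⁵, (cd⁵)² = d, (cd⁵)³ = cd⁶, (cd⁵)⁴ = d², (cd⁵)⁵ = cd⁷, (cd⁵)⁶ = d³, (cd⁵)⁷ = cd⁸, (cd⁵)⁸ = d⁴, (cd⁵)⁹ = c, (cd⁵)¹⁰ = d⁵, (cd⁵)¹¹ = cd, (cd⁵)¹² = d⁶, (cd⁵)¹³ = cd², (cd⁵)¹⁴ = d⁷, (cd⁵)¹⁵ = cd³, (cd⁵)¹⁶ = d⁸, (cd⁵)¹⁷ = cd⁴, (cd⁵)¹⁸ = e.
So |⟨cd⁵⟩| = ord(cd⁵) = 18. With |G| = 18, by Lagrange [G : ⟨cd⁵⟩] = 18/18 = 1.

Answer: 1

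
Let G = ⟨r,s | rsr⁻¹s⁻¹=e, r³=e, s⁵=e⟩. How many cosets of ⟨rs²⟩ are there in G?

First find ord(rs²) by computing successive powers:
  (rs²)¹ = rs², (rs²)² = r²s⁴, (rs²)³ = s, (rs²)⁴ = rs³, (rs²)⁵ = r², (rs²)⁶ = s², (rs²)⁷ = rs⁴, (rs²)⁸ = r²s, (rs²)⁹ = s³, (rs²)¹⁰ = r, (rs²)¹¹ = r²s², (rs²)¹² = s⁴, (rs²)¹³ = rs, (rs²)¹⁴ = r²s³, (rs²)¹⁵ = e.
So |⟨rs²⟩| = ord(rs²) = 15. With |G| = 15, by Lagrange [G : ⟨rs²⟩] = 15/15 = 1.

Answer: 1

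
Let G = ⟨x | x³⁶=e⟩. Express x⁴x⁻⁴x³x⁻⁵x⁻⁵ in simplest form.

Multiply left to right, reducing at each step:
  (x⁴) · x⁻⁴ = e
  e · x³ = x³
  (x³) · x⁻⁵ = x³⁴
  (x³⁴) · x⁻⁵ = x²⁹

Answer: x²⁹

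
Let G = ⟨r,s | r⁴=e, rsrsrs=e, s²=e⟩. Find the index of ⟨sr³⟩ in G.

First find ord(sr³) by computing successive powers:
  (sr³)¹ = sr³, (sr³)² = rs, (sr³)³ = e.
So |⟨sr³⟩| = ord(sr³) = 3. With |G| = 24, by Lagrange [G : ⟨sr³⟩] = 24/3 = 8.

Answer: 8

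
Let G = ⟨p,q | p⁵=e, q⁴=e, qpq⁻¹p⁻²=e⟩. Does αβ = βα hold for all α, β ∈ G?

p·q = pq but q·p = p²q, so p·q ≠ q·p and G is not abelian.

Answer: No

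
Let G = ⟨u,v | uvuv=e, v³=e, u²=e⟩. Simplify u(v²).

Compute u · (v²) by multiplying left to right and reducing via the relations at each step:
  u · v² = uv²

Answer: uv²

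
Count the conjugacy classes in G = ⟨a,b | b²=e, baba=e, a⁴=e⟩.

The conjugacy classes (representative and size) are:
  [e] (size 1), [a] (size 2), [a²] (size 1), [a²b] (size 2), [a³b] (size 2).
Class equation: 1 + 2 + 1 + 2 + 2 = 8 = |G|. So G has 5 conjugacy classes.

Answer: 5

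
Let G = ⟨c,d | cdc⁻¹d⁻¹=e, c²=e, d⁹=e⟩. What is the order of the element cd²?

Compute successive powers until reaching e:
  (cd²)¹ = cd², (cd²)² = d⁴, (cd²)³ = cd⁶, (cd²)⁴ = d⁸, (cd²)⁵ = cd, (cd²)⁶ = d³, (cd²)⁷ = cd⁵, (cd²)⁸ = d⁷, (cd²)⁹ = c, (cd²)¹⁰ = d², (cd²)¹¹ = cd⁴, (cd²)¹² = d⁶, (cd²)¹³ = cd⁸, (cd²)¹⁴ = d, (cd²)¹⁵ = cd³, (cd²)¹⁶ = d⁵, (cd²)¹⁷ = cd⁷, (cd²)¹⁸ = e.
The smallest positive k with (cd²)ᵏ = e is 18.

Answer: 18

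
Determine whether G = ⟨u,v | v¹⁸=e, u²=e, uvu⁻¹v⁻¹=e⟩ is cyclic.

|G| = 36, but the maximum element order in G is 18 < 36. No single element generates all of G, so G is not cyclic.

Answer: No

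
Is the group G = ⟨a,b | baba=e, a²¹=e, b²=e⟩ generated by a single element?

Every cyclic group is abelian. But a·b = ab while b·a = a²⁰b, so a·b ≠ b·a and G is not abelian. Hence G is not cyclic.

Answer: No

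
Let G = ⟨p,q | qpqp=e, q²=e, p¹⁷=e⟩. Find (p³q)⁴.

Compute successive powers of (p³q), reducing at each step:
  (p³q)²: (p³q) · p³ = q;   q · q = e
  (p³q)³: e · p³ = p³;   (p³) · q = p³q
  (p³q)⁴: (p³q) · p³ = q;   q · q = e

Answer: e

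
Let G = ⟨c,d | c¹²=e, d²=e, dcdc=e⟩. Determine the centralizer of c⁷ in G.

⟨c⁷⟩ ⊆ C_G(c⁷) since powers of c⁷ commute with c⁷; so |C_G(c⁷)| ≥ |⟨c⁷⟩| = 12.
By orbit–stabilizer, |C_G(c⁷)| = |G| / |conj. class of c⁷| = 24 / 2 = 12.
The 12 elements commuting with c⁷ are {e, c, c², c³, c⁴, c⁵, c⁶, c⁷, c⁸, c⁹, c¹⁰, c¹¹}.

Answer: {e, c, c², c³, c⁴, c⁵, c⁶, c⁷, c⁸, c⁹, c¹⁰, c¹¹}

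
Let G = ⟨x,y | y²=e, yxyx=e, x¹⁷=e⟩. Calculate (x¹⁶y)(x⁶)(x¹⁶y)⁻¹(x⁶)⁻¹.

[(x¹⁶y), (x⁶)] = (x¹⁶y)·(x⁶)·(x¹⁶y)⁻¹·(x⁶)⁻¹.
  (x¹⁶y) · (x⁶) = x¹⁰y
  (x¹⁰y) · (x¹⁶y) = x¹¹
  (x¹¹) · (x¹¹) = x⁵

Answer: x⁵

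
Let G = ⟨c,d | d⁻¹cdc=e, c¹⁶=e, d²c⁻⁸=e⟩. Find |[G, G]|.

G' = [G, G] is generated by all commutators. The generator-pair commutators are: [c, d] = c².
The subgroup they normally generate is {e, c², c⁴, c⁶, c⁸, c¹⁰, c¹², c¹⁴}, of order 8.
Check: |G/G'| = 32/8 = 4 is the order of the abelianisation.

Answer: 8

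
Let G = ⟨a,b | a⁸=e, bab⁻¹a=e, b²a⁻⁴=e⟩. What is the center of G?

An element z ∈ Z(G) iff z commutes with every generator.
For example a⁴ is central: (a⁴)·a = a⁵ = a·(a⁴); (a⁴)·b = b⁻¹ = b·(a⁴).
Whereas a ∉ Z(G) since a·b = ab ≠ a³b⁻¹ = b·a.
Checking each of the 16 elements this way gives Z(G) = {e, a⁴}, of order 2.

Answer: {e, a⁴}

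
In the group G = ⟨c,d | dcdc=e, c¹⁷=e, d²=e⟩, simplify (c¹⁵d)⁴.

Compute successive powers of (c¹⁵d), reducing at each step:
  (c¹⁵d)²: (c¹⁵d) · c¹⁵ = d;   d · d = e
  (c¹⁵d)³: e · c¹⁵ = c¹⁵;   (c¹⁵) · d = c¹⁵d
  (c¹⁵d)⁴: (c¹⁵d) · c¹⁵ = d;   d · d = e

Answer: e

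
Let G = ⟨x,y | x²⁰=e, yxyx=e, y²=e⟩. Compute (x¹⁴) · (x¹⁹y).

Compute (x¹⁴) · (x¹⁹y) by multiplying left to right and reducing via the relations at each step:
  (x¹⁴) · x¹⁹ = x¹³
  (x¹³) · y = x¹³y

Answer: x¹³y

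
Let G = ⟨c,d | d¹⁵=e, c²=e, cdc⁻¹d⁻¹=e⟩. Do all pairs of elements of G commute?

Each pair of generators commutes: c·d = cd = d·c. Since the generators pairwise commute, every element of G commutes with every other, so G is abelian.

Answer: Yes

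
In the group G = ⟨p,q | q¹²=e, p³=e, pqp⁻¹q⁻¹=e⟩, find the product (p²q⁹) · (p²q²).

Compute (p²q⁹) · (p²q²) by multiplying left to right and reducing via the relations at each step:
  (p²q⁹) · p² = pq⁹
  (pq⁹) · q² = pq¹¹

Answer: pq¹¹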